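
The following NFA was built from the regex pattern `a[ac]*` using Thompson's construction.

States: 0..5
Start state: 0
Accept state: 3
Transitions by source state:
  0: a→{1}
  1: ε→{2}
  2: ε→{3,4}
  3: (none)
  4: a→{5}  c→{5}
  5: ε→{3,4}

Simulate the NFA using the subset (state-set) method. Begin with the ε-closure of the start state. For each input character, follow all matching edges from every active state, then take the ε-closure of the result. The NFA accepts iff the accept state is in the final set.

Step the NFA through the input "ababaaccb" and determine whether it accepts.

initial (ε-close {0}): {0}
'a' @ 1: {1,2,3,4}  (accept∈set)
'b' @ 2: {}  — no active states
rest 'abaaccb' ignored (set empty)
final: {}; accept 3 not in set

Answer: REJECT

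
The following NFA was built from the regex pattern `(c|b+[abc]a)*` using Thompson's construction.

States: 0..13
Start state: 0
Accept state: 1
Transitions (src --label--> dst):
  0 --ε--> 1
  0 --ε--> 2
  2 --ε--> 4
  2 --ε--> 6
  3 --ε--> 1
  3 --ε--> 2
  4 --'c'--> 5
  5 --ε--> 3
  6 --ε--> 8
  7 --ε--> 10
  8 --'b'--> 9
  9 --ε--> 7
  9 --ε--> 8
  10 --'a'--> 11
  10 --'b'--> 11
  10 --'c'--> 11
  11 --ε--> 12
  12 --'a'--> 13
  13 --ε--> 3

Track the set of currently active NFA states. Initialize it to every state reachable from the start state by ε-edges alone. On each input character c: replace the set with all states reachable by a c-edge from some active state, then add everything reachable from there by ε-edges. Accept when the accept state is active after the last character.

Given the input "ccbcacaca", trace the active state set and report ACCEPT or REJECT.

Answer: REJECT

Steps:
start: ε-closure({0}) = {0,1,2,4,6,8}
'c' @ 1: {1,2,3,4,5,6,8}  [accepting]
'c' @ 2: {1,2,3,4,5,6,8}  [accepting]
'b' @ 3: {7,8,9,10}
'c' @ 4: {11,12}
'a' @ 5: {1,2,3,4,6,8,13}  [accepting]
'c' @ 6: {1,2,3,4,5,6,8}  [accepting]
'a' @ 7: {}  — no active states
rest 'ca' ignored (set empty)
after full input: {}  (accept=1 not in)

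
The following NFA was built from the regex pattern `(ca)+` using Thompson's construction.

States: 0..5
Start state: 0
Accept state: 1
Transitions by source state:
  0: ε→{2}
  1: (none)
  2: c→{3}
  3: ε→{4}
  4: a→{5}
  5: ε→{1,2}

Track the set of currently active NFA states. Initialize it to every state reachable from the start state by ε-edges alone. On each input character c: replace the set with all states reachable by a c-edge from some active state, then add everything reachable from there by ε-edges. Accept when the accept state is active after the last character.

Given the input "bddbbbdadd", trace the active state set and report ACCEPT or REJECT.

S₀ = ε-closure({0}) = {0,2}
'b' @ 1: {}  — dead — no transitions
rest 'ddbbbdadd' ignored (set empty)
end set {} — state 1 not in

Answer: REJECT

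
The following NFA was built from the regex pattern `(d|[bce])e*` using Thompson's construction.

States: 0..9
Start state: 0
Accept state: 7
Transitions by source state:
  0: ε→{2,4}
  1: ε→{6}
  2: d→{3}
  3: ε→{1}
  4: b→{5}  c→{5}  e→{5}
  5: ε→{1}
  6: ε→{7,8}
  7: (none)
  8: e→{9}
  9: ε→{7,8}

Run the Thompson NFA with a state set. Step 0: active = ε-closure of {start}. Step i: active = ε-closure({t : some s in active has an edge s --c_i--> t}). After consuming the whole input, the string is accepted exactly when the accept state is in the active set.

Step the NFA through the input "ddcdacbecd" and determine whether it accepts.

initial (ε-close {0}): {0,2,4}
'd' @ 1: {1,3,6,7,8}  (accept∈set)
'd' @ 2: {}  — state set empty
rest 'cdacbecd' ignored (set empty)
after full input: {}  (accept=7 not in)

Answer: REJECT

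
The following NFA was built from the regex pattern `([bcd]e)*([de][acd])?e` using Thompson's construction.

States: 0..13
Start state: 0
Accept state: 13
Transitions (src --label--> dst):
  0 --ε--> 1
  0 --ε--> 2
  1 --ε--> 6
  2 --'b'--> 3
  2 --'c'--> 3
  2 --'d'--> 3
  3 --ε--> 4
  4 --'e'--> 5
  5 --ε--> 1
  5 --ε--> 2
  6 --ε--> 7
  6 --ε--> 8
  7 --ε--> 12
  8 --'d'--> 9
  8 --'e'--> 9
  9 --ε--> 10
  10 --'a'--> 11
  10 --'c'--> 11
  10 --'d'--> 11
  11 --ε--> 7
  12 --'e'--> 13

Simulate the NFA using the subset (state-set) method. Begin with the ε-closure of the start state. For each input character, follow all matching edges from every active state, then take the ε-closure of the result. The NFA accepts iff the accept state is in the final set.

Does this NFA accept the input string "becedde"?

S₀ = ε-closure({0}) = {0,1,2,6,7,8,12}
'b' @ 1: {3,4}
'e' @ 2: {1,2,5,6,7,8,12}
'c' @ 3: {3,4}
'e' @ 4: {1,2,5,6,7,8,12}
'd' @ 5: {3,4,9,10}
'd' @ 6: {7,11,12}
'e' @ 7: {13}  ✓accept
after full input: {13}  (accept=13 in)

Answer: ACCEPT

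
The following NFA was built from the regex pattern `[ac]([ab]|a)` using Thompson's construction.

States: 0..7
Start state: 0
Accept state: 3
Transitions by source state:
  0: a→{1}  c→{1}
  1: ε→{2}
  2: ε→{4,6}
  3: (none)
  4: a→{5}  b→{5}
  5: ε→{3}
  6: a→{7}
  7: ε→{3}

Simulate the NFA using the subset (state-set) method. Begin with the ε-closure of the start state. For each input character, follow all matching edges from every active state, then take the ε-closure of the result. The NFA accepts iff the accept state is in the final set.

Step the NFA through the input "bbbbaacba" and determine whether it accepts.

Answer: REJECT

Trace:
S₀ = ε-closure({0}) = {0}
'b' @ 1: {}  — dead — no transitions
rest 'bbbaacba' ignored (set empty)
final: {}; accept 3 not in set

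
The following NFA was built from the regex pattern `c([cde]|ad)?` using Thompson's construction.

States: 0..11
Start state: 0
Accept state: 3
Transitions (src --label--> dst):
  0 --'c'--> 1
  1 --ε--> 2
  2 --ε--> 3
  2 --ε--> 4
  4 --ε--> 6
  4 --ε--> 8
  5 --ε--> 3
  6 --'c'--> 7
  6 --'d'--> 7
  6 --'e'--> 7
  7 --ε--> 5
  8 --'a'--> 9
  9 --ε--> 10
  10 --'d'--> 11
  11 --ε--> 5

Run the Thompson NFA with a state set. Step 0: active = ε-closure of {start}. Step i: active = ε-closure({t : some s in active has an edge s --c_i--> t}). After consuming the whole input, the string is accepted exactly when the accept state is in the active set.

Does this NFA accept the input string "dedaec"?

start: ε-closure({0}) = {0}
'd' @ 1: {}  — dead — no transitions
rest 'edaec' ignored (set empty)
final: {}; accept 3 not in set

Answer: REJECT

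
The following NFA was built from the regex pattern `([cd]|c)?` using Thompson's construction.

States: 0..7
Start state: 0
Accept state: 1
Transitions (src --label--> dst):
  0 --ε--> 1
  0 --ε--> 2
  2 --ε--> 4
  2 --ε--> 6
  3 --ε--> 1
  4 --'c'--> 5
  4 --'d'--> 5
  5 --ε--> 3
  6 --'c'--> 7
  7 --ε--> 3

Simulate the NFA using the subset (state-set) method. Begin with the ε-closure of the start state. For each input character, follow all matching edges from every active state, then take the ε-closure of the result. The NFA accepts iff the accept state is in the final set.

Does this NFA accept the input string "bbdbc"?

S₀ = ε-closure({0}) = {0,1,2,4,6}
'b' @ 1: {}  — state set empty
rest 'bdbc' ignored (set empty)
end set {} — state 1 not in

Answer: REJECT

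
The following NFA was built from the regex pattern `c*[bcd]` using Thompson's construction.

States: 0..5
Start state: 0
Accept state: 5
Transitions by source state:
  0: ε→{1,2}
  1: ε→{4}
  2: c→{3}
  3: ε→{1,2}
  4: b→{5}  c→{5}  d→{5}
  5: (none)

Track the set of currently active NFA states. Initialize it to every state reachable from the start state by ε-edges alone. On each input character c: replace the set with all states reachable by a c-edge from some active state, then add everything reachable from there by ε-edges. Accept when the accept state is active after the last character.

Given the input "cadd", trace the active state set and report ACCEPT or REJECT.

Answer: REJECT

Steps:
S₀ = ε-closure({0}) = {0,1,2,4}
'c' @ 1: {1,2,3,4,5}  [accepting]
'a' @ 2: {}  — state set empty
rest 'dd' ignored (set empty)
after full input: {}  (accept=5 not in)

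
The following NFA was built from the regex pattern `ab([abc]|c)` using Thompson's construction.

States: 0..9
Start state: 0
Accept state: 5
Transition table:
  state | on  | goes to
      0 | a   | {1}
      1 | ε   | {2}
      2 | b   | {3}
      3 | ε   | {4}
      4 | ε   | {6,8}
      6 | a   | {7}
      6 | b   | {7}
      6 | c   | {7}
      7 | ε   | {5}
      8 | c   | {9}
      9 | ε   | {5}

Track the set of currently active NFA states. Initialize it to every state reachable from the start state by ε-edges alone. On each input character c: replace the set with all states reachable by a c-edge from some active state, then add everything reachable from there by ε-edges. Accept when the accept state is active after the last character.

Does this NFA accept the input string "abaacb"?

start: ε-closure({0}) = {0}
'a' @ 1: {1,2}
'b' @ 2: {3,4,6,8}
'a' @ 3: {5,7}  [accepting]
'a' @ 4: {}  — no active states
rest 'cb' ignored (set empty)
after full input: {}  (accept=5 not in)

Answer: REJECT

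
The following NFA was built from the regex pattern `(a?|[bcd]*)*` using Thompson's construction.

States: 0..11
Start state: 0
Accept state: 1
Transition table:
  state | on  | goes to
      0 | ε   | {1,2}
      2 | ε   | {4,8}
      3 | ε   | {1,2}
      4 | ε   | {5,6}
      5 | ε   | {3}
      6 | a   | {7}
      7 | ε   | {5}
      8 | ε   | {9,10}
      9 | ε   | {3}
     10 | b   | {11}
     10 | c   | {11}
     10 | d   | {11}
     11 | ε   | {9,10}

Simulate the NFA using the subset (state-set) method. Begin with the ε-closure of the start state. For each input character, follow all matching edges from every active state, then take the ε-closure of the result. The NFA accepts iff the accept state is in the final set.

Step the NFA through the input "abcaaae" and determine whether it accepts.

S₀ = ε-closure({0}) = {0,1,2,3,4,5,6,8,9,10}
'a' @ 1: {1,2,3,4,5,6,7,8,9,10}  ✓accept
'b' @ 2: {1,2,3,4,5,6,8,9,10,11}  ✓accept
'c' @ 3: {1,2,3,4,5,6,8,9,10,11}  ✓accept
'a' @ 4: {1,2,3,4,5,6,7,8,9,10}  ✓accept
'a' @ 5: {1,2,3,4,5,6,7,8,9,10}  ✓accept
'a' @ 6: {1,2,3,4,5,6,7,8,9,10}  ✓accept
'e' @ 7: {}  — no active states
final: {}; accept 1 not in set

Answer: REJECT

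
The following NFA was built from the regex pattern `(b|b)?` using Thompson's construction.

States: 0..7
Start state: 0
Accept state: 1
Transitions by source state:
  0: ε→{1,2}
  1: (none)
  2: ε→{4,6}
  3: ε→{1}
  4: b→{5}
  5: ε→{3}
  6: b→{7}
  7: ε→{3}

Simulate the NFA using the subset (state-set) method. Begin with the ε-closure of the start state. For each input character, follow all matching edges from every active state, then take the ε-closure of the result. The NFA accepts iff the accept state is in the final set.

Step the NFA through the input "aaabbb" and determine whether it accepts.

Answer: REJECT

Steps:
start: ε-closure({0}) = {0,1,2,4,6}
'a' @ 1: {}  — state set empty
rest 'aabbb' ignored (set empty)
end set {} — state 1 not in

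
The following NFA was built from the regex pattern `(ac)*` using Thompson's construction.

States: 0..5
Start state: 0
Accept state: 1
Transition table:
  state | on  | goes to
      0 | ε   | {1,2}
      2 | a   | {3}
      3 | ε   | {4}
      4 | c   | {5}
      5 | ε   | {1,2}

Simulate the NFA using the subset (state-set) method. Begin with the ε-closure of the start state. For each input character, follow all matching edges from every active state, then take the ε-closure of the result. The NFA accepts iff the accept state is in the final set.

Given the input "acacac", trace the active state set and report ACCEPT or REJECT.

initial (ε-close {0}): {0,1,2}
'a' @ 1: {3,4}
'c' @ 2: {1,2,5}  ✓accept
'a' @ 3: {3,4}
'c' @ 4: {1,2,5}  ✓accept
'a' @ 5: {3,4}
'c' @ 6: {1,2,5}  ✓accept
final: {1,2,5}; accept 1 in set

Answer: ACCEPT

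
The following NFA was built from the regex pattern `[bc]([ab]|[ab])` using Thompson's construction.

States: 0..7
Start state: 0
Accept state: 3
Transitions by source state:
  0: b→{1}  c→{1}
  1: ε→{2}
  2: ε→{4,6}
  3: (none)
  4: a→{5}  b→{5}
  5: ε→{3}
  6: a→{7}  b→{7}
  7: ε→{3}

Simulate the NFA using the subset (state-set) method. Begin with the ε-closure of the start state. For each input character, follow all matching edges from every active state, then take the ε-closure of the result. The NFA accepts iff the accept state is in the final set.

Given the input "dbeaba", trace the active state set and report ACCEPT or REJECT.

S₀ = ε-closure({0}) = {0}
'd' @ 1: {}  — dead — no transitions
rest 'beaba' ignored (set empty)
after full input: {}  (accept=3 not in)

Answer: REJECT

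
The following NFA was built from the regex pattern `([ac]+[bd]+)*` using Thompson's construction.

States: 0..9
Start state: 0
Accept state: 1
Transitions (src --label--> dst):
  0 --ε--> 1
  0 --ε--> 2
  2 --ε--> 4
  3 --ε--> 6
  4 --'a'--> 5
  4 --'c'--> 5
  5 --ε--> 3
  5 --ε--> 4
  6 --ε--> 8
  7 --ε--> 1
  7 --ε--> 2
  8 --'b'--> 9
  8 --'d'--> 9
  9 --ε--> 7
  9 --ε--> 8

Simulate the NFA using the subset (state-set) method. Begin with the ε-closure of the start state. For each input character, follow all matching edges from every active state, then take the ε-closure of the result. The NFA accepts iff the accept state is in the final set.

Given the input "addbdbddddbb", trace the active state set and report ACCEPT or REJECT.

Answer: ACCEPT

Steps:
initial (ε-close {0}): {0,1,2,4}
'a' @ 1: {3,4,5,6,8}
'd' @ 2: {1,2,4,7,8,9}  [accepting]
'd' @ 3: {1,2,4,7,8,9}  [accepting]
'b' @ 4: {1,2,4,7,8,9}  [accepting]
'd' @ 5: {1,2,4,7,8,9}  [accepting]
'b' @ 6: {1,2,4,7,8,9}  [accepting]
'd' @ 7: {1,2,4,7,8,9}  [accepting]
'd' @ 8: {1,2,4,7,8,9}  [accepting]
'd' @ 9: {1,2,4,7,8,9}  [accepting]
'd' @ 10: {1,2,4,7,8,9}  [accepting]
'b' @ 11: {1,2,4,7,8,9}  [accepting]
'b' @ 12: {1,2,4,7,8,9}  [accepting]
after full input: {1,2,4,7,8,9}  (accept=1 in)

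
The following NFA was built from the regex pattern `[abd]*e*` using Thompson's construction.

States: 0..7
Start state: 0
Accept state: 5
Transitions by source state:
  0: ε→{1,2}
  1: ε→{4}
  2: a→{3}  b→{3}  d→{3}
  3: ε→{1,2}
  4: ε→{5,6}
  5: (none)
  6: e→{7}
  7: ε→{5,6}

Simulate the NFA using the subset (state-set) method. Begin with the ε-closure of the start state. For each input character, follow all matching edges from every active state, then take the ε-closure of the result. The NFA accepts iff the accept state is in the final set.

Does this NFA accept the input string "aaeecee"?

initial (ε-close {0}): {0,1,2,4,5,6}
'a' @ 1: {1,2,3,4,5,6}  ✓accept
'a' @ 2: {1,2,3,4,5,6}  ✓accept
'e' @ 3: {5,6,7}  ✓accept
'e' @ 4: {5,6,7}  ✓accept
'c' @ 5: {}  — state set empty
rest 'ee' ignored (set empty)
after full input: {}  (accept=5 not in)

Answer: REJECT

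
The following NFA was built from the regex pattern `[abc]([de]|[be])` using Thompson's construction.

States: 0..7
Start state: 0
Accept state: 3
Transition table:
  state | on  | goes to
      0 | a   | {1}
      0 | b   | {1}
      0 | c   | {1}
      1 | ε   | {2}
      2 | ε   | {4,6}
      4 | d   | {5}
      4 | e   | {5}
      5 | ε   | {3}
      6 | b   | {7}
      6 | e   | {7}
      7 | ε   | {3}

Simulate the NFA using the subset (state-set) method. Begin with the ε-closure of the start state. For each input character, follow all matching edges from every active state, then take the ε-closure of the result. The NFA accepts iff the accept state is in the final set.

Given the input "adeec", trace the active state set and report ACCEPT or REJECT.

Answer: REJECT

Steps:
start: ε-closure({0}) = {0}
'a' @ 1: {1,2,4,6}
'd' @ 2: {3,5}  [accepting]
'e' @ 3: {}  — dead — no transitions
rest 'ec' ignored (set empty)
after full input: {}  (accept=3 not in)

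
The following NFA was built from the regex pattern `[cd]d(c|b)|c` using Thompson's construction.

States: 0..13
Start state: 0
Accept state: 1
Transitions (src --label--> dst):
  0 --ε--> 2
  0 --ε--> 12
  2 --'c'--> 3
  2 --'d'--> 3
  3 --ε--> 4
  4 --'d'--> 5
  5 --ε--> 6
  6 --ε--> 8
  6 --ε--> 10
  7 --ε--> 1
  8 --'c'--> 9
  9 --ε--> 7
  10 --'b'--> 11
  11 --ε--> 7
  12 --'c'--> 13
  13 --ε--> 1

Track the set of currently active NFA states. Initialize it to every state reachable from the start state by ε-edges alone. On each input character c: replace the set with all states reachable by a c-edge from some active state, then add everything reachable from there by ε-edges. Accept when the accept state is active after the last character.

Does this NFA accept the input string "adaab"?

Answer: REJECT

Trace:
start: ε-closure({0}) = {0,2,12}
'a' @ 1: {}  — no active states
rest 'daab' ignored (set empty)
final: {}; accept 1 not in set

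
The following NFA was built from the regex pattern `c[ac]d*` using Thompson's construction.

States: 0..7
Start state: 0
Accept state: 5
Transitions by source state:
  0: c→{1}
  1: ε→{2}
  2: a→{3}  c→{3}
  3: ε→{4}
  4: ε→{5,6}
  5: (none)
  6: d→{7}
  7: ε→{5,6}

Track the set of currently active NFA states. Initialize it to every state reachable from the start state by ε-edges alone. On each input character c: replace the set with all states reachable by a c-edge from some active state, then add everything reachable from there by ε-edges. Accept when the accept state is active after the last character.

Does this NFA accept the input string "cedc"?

Answer: REJECT

Steps:
start: ε-closure({0}) = {0}
'c' @ 1: {1,2}
'e' @ 2: {}  — state set empty
rest 'dc' ignored (set empty)
after full input: {}  (accept=5 not in)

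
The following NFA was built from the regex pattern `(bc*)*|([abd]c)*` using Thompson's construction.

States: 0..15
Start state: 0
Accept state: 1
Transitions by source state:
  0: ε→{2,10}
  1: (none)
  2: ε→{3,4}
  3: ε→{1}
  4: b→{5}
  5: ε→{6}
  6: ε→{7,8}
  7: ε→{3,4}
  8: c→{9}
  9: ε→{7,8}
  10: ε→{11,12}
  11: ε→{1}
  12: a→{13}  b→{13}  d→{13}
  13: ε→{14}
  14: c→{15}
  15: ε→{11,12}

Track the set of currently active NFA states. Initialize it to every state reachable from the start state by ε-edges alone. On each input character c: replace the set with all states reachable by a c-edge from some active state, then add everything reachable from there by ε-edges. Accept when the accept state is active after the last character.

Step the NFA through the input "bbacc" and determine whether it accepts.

S₀ = ε-closure({0}) = {0,1,2,3,4,10,11,12}
'b' @ 1: {1,3,4,5,6,7,8,13,14}  [accepting]
'b' @ 2: {1,3,4,5,6,7,8}  [accepting]
'a' @ 3: {}  — no active states
rest 'cc' ignored (set empty)
final: {}; accept 1 not in set

Answer: REJECT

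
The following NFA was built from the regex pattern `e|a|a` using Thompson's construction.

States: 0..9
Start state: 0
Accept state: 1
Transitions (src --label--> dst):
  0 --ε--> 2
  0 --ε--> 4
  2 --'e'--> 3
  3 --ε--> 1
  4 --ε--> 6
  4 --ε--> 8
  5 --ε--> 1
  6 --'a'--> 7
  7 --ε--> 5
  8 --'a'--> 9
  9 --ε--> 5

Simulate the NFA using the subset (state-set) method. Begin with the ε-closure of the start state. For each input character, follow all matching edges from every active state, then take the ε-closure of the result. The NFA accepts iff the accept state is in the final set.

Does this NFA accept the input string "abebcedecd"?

start: ε-closure({0}) = {0,2,4,6,8}
'a' @ 1: {1,5,7,9}  (accept∈set)
'b' @ 2: {}  — no active states
rest 'ebcedecd' ignored (set empty)
final: {}; accept 1 not in set

Answer: REJECT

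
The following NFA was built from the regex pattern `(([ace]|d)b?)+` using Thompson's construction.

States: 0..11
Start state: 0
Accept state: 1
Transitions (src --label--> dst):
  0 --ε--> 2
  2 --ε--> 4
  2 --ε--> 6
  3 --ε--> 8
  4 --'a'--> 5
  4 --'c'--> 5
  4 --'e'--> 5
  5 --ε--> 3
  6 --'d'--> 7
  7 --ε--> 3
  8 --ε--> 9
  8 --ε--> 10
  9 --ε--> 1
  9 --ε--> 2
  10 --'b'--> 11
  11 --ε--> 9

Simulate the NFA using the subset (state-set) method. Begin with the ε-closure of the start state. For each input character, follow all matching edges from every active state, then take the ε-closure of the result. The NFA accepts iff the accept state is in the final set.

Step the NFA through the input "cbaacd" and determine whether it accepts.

Answer: ACCEPT

Trace:
initial (ε-close {0}): {0,2,4,6}
'c' @ 1: {1,2,3,4,5,6,8,9,10}  [accepting]
'b' @ 2: {1,2,4,6,9,11}  [accepting]
'a' @ 3: {1,2,3,4,5,6,8,9,10}  [accepting]
'a' @ 4: {1,2,3,4,5,6,8,9,10}  [accepting]
'c' @ 5: {1,2,3,4,5,6,8,9,10}  [accepting]
'd' @ 6: {1,2,3,4,6,7,8,9,10}  [accepting]
end set {1,2,3,4,6,7,8,9,10} — state 1 in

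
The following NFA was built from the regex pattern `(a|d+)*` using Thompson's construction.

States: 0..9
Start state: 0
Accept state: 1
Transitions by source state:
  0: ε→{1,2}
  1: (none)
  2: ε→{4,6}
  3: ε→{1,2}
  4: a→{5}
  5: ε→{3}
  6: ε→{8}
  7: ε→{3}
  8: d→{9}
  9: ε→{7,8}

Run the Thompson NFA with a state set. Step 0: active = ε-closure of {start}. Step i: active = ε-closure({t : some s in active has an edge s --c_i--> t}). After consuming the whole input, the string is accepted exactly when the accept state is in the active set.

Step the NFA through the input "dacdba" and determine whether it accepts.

Answer: REJECT

Derivation:
start: ε-closure({0}) = {0,1,2,4,6,8}
'd' @ 1: {1,2,3,4,6,7,8,9}  [accepting]
'a' @ 2: {1,2,3,4,5,6,8}  [accepting]
'c' @ 3: {}  — dead — no transitions
rest 'dba' ignored (set empty)
after full input: {}  (accept=1 not in)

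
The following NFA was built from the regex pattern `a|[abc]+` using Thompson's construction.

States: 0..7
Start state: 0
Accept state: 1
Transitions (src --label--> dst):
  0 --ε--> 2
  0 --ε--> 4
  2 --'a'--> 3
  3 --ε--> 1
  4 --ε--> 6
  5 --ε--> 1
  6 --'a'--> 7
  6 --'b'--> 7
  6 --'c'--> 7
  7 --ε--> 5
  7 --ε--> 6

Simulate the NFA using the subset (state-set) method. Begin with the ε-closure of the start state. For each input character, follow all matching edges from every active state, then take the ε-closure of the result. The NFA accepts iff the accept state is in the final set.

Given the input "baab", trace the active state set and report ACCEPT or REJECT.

Answer: ACCEPT

Steps:
S₀ = ε-closure({0}) = {0,2,4,6}
'b' @ 1: {1,5,6,7}  ✓accept
'a' @ 2: {1,5,6,7}  ✓accept
'a' @ 3: {1,5,6,7}  ✓accept
'b' @ 4: {1,5,6,7}  ✓accept
end set {1,5,6,7} — state 1 in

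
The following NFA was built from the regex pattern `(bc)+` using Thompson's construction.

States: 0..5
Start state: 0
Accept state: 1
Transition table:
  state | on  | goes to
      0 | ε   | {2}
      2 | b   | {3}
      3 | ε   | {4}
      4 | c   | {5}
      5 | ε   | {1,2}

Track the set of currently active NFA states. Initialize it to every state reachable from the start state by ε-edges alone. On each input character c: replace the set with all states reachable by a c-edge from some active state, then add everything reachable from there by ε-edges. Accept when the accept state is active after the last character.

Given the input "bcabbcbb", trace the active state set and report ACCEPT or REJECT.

Answer: REJECT

Trace:
S₀ = ε-closure({0}) = {0,2}
'b' @ 1: {3,4}
'c' @ 2: {1,2,5}  [accepting]
'a' @ 3: {}  — state set empty
rest 'bbcbb' ignored (set empty)
end set {} — state 1 not in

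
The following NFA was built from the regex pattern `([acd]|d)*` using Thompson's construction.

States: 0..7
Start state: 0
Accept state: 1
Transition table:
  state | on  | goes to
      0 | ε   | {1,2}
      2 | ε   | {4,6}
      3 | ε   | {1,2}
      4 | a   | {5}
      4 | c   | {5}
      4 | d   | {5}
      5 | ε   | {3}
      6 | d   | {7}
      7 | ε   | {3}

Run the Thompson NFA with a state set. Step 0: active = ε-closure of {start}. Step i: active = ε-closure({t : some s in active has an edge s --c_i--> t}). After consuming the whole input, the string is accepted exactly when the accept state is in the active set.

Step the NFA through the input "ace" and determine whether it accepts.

Answer: REJECT

Trace:
start: ε-closure({0}) = {0,1,2,4,6}
'a' @ 1: {1,2,3,4,5,6}  (accept∈set)
'c' @ 2: {1,2,3,4,5,6}  (accept∈set)
'e' @ 3: {}  — state set empty
end set {} — state 1 not in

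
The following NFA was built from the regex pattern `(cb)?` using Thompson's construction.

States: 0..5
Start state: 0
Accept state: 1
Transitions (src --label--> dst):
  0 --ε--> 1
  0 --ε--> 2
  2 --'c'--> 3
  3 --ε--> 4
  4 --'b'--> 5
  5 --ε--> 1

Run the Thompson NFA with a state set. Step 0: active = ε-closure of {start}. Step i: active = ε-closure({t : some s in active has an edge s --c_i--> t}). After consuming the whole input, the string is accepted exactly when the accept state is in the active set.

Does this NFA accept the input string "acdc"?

S₀ = ε-closure({0}) = {0,1,2}
'a' @ 1: {}  — state set empty
rest 'cdc' ignored (set empty)
end set {} — state 1 not in

Answer: REJECT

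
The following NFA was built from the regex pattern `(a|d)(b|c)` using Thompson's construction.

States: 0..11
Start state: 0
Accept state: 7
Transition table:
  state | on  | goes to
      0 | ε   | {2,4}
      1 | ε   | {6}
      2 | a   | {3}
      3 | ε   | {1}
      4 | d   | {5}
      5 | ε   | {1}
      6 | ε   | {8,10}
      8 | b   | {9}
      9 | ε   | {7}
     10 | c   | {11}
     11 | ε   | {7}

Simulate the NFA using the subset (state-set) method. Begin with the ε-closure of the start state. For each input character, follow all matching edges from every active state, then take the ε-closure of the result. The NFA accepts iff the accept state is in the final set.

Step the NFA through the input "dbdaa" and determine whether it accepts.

S₀ = ε-closure({0}) = {0,2,4}
'd' @ 1: {1,5,6,8,10}
'b' @ 2: {7,9}  ✓accept
'd' @ 3: {}  — no active states
rest 'aa' ignored (set empty)
after full input: {}  (accept=7 not in)

Answer: REJECT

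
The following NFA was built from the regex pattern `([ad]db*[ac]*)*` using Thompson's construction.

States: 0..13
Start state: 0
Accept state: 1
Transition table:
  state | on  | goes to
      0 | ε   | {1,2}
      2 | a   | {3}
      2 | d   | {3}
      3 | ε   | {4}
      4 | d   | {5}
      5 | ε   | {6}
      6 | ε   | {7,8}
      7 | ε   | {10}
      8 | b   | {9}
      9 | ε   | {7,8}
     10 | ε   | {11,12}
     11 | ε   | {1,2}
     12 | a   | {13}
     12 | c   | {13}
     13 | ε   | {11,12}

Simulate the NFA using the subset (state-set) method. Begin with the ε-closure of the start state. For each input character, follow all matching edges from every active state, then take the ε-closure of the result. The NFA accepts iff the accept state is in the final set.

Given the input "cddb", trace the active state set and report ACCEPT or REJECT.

start: ε-closure({0}) = {0,1,2}
'c' @ 1: {}  — state set empty
rest 'ddb' ignored (set empty)
after full input: {}  (accept=1 not in)

Answer: REJECT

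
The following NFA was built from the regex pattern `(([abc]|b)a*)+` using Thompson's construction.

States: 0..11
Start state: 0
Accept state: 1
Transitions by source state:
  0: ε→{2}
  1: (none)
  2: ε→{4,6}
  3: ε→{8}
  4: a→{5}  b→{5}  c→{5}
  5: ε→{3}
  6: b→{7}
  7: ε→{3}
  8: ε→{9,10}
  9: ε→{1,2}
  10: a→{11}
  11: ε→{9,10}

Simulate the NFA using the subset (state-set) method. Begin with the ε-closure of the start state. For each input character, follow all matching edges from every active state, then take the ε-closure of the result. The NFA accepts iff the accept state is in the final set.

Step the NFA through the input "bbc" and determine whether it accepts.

Answer: ACCEPT

Steps:
initial (ε-close {0}): {0,2,4,6}
'b' @ 1: {1,2,3,4,5,6,7,8,9,10}  ✓accept
'b' @ 2: {1,2,3,4,5,6,7,8,9,10}  ✓accept
'c' @ 3: {1,2,3,4,5,6,8,9,10}  ✓accept
after full input: {1,2,3,4,5,6,8,9,10}  (accept=1 in)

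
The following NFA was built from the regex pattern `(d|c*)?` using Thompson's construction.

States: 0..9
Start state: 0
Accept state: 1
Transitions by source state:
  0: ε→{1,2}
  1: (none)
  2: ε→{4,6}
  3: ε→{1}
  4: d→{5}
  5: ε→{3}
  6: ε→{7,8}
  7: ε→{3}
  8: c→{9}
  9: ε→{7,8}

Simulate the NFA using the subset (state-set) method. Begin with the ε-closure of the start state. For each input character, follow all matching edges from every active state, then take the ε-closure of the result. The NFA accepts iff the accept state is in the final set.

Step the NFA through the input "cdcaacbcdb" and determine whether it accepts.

Answer: REJECT

Steps:
start: ε-closure({0}) = {0,1,2,3,4,6,7,8}
'c' @ 1: {1,3,7,8,9}  (accept∈set)
'd' @ 2: {}  — dead — no transitions
rest 'caacbcdb' ignored (set empty)
after full input: {}  (accept=1 not in)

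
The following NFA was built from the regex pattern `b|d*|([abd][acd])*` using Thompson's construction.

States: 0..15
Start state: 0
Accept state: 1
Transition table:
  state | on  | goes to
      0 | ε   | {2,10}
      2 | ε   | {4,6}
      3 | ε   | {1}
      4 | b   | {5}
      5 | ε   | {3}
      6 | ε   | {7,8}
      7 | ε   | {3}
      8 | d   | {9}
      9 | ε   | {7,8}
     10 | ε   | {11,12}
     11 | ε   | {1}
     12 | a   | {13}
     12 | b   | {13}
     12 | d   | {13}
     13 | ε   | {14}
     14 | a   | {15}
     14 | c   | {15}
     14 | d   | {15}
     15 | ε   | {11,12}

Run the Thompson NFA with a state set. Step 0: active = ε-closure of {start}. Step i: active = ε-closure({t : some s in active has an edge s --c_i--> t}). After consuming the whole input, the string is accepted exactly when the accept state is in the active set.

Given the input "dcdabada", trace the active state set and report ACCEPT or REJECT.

Answer: ACCEPT

Derivation:
initial (ε-close {0}): {0,1,2,3,4,6,7,8,10,11,12}
'd' @ 1: {1,3,7,8,9,13,14}  [accepting]
'c' @ 2: {1,11,12,15}  [accepting]
'd' @ 3: {13,14}
'a' @ 4: {1,11,12,15}  [accepting]
'b' @ 5: {13,14}
'a' @ 6: {1,11,12,15}  [accepting]
'd' @ 7: {13,14}
'a' @ 8: {1,11,12,15}  [accepting]
after full input: {1,11,12,15}  (accept=1 in)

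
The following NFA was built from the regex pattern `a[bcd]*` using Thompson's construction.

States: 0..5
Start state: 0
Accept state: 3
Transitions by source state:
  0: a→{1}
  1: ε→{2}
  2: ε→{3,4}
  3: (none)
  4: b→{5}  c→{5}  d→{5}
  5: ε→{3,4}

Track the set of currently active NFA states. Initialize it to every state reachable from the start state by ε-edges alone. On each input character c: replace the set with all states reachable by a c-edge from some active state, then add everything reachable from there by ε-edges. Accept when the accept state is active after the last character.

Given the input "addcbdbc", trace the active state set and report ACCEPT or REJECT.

start: ε-closure({0}) = {0}
'a' @ 1: {1,2,3,4}  (accept∈set)
'd' @ 2: {3,4,5}  (accept∈set)
'd' @ 3: {3,4,5}  (accept∈set)
'c' @ 4: {3,4,5}  (accept∈set)
'b' @ 5: {3,4,5}  (accept∈set)
'd' @ 6: {3,4,5}  (accept∈set)
'b' @ 7: {3,4,5}  (accept∈set)
'c' @ 8: {3,4,5}  (accept∈set)
after full input: {3,4,5}  (accept=3 in)

Answer: ACCEPT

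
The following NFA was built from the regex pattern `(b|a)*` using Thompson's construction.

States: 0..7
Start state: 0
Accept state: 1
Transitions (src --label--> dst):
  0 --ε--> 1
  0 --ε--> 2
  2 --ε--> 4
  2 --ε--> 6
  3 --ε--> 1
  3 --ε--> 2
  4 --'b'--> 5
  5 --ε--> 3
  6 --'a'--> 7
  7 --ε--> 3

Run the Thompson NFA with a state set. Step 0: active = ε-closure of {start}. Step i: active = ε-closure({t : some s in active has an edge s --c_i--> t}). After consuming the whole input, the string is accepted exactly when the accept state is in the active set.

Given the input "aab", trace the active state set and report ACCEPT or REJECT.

S₀ = ε-closure({0}) = {0,1,2,4,6}
'a' @ 1: {1,2,3,4,6,7}  (accept∈set)
'a' @ 2: {1,2,3,4,6,7}  (accept∈set)
'b' @ 3: {1,2,3,4,5,6}  (accept∈set)
after full input: {1,2,3,4,5,6}  (accept=1 in)

Answer: ACCEPT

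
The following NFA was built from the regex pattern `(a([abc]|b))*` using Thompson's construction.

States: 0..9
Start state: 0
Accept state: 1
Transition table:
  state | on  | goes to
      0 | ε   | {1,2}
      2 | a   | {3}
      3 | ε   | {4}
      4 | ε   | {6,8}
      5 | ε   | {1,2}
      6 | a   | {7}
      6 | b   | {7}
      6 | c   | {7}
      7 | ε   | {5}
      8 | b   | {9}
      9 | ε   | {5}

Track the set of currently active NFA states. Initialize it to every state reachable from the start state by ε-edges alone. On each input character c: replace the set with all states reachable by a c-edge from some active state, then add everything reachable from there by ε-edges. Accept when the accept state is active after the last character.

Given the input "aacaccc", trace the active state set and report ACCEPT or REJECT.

start: ε-closure({0}) = {0,1,2}
'a' @ 1: {3,4,6,8}
'a' @ 2: {1,2,5,7}  (accept∈set)
'c' @ 3: {}  — dead — no transitions
rest 'accc' ignored (set empty)
after full input: {}  (accept=1 not in)

Answer: REJECT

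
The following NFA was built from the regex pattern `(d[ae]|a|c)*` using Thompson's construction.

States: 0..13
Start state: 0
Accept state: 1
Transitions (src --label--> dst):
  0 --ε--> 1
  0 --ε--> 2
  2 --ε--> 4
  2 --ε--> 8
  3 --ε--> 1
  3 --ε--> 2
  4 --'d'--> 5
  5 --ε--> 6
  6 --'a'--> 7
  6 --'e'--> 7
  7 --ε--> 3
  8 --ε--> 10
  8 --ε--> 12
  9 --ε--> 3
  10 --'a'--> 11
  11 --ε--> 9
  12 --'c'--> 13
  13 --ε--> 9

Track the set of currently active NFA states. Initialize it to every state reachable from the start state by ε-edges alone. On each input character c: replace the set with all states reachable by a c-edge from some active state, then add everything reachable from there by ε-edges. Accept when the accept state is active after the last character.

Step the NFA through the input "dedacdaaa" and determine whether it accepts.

Answer: ACCEPT

Trace:
S₀ = ε-closure({0}) = {0,1,2,4,8,10,12}
'd' @ 1: {5,6}
'e' @ 2: {1,2,3,4,7,8,10,12}  (accept∈set)
'd' @ 3: {5,6}
'a' @ 4: {1,2,3,4,7,8,10,12}  (accept∈set)
'c' @ 5: {1,2,3,4,8,9,10,12,13}  (accept∈set)
'd' @ 6: {5,6}
'a' @ 7: {1,2,3,4,7,8,10,12}  (accept∈set)
'a' @ 8: {1,2,3,4,8,9,10,11,12}  (accept∈set)
'a' @ 9: {1,2,3,4,8,9,10,11,12}  (accept∈set)
final: {1,2,3,4,8,9,10,11,12}; accept 1 in set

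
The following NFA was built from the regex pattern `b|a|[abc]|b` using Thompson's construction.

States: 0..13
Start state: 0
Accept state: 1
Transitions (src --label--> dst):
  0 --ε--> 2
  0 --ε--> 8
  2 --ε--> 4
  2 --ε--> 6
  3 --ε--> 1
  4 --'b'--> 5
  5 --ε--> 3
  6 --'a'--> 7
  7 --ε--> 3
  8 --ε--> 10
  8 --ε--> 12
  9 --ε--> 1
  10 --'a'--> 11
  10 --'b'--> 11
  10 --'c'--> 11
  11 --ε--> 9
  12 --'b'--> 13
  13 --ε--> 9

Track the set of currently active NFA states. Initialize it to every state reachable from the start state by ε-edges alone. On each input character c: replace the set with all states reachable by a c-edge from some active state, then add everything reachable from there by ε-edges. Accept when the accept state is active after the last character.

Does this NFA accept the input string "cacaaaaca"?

start: ε-closure({0}) = {0,2,4,6,8,10,12}
'c' @ 1: {1,9,11}  ✓accept
'a' @ 2: {}  — no active states
rest 'caaaaca' ignored (set empty)
end set {} — state 1 not in

Answer: REJECT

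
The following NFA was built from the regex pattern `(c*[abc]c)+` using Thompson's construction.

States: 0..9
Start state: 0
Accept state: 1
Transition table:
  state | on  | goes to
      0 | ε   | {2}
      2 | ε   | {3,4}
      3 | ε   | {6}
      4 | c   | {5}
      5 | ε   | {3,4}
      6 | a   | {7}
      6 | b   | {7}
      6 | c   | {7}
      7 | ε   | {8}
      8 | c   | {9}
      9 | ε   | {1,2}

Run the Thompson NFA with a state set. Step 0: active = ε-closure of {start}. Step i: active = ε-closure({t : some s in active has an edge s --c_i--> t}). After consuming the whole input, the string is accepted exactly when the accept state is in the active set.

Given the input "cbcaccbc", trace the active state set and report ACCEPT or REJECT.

start: ε-closure({0}) = {0,2,3,4,6}
'c' @ 1: {3,4,5,6,7,8}
'b' @ 2: {7,8}
'c' @ 3: {1,2,3,4,6,9}  ✓accept
'a' @ 4: {7,8}
'c' @ 5: {1,2,3,4,6,9}  ✓accept
'c' @ 6: {3,4,5,6,7,8}
'b' @ 7: {7,8}
'c' @ 8: {1,2,3,4,6,9}  ✓accept
end set {1,2,3,4,6,9} — state 1 in

Answer: ACCEPT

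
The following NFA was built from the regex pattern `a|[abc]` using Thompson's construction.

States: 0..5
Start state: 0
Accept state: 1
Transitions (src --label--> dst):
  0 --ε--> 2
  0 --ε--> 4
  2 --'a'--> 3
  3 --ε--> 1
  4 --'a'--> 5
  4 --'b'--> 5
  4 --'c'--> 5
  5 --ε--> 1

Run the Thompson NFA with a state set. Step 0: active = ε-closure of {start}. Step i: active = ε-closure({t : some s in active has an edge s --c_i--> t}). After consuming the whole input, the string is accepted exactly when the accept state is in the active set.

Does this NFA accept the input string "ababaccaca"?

start: ε-closure({0}) = {0,2,4}
'a' @ 1: {1,3,5}  (accept∈set)
'b' @ 2: {}  — no active states
rest 'abaccaca' ignored (set empty)
final: {}; accept 1 not in set

Answer: REJECT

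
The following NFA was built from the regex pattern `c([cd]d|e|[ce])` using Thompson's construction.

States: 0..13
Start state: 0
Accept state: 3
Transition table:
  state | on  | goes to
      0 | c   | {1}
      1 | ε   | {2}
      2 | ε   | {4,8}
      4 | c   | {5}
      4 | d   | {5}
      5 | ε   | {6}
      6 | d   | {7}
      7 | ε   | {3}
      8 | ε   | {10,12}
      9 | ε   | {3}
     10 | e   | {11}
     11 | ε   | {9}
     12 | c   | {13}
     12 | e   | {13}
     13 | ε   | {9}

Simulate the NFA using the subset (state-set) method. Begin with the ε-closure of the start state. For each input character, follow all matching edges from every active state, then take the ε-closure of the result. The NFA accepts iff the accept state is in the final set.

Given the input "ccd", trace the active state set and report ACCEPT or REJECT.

S₀ = ε-closure({0}) = {0}
'c' @ 1: {1,2,4,8,10,12}
'c' @ 2: {3,5,6,9,13}  (accept∈set)
'd' @ 3: {3,7}  (accept∈set)
final: {3,7}; accept 3 in set

Answer: ACCEPT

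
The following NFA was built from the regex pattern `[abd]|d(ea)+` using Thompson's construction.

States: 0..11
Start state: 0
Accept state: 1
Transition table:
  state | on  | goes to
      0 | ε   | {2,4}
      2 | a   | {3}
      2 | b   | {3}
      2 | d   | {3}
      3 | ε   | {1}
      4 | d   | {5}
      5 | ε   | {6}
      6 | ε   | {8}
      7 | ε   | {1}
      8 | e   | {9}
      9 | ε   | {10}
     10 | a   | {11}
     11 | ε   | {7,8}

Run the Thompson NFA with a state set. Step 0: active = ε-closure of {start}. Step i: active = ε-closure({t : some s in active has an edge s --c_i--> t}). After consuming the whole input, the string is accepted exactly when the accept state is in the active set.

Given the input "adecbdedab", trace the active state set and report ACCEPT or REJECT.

initial (ε-close {0}): {0,2,4}
'a' @ 1: {1,3}  [accepting]
'd' @ 2: {}  — no active states
rest 'ecbdedab' ignored (set empty)
final: {}; accept 1 not in set

Answer: REJECT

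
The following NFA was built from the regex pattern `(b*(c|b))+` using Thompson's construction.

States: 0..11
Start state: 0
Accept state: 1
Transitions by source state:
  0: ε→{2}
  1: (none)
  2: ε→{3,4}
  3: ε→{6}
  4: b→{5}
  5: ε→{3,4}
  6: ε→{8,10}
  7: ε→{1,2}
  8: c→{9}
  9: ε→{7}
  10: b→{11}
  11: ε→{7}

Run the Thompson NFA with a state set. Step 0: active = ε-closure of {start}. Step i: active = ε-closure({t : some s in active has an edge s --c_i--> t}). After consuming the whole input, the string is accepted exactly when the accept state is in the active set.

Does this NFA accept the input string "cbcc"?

start: ε-closure({0}) = {0,2,3,4,6,8,10}
'c' @ 1: {1,2,3,4,6,7,8,9,10}  [accepting]
'b' @ 2: {1,2,3,4,5,6,7,8,10,11}  [accepting]
'c' @ 3: {1,2,3,4,6,7,8,9,10}  [accepting]
'c' @ 4: {1,2,3,4,6,7,8,9,10}  [accepting]
after full input: {1,2,3,4,6,7,8,9,10}  (accept=1 in)

Answer: ACCEPT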